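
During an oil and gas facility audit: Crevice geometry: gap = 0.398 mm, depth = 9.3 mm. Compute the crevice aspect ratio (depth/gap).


Aspect ratio = depth / gap
Ratio = 9.3 / 0.398 = 23.4

23.4


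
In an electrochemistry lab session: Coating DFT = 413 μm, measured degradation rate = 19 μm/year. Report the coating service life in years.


Service life = thickness / degradation rate
Life = 413 / 19 = 21.7 years

21.7 years


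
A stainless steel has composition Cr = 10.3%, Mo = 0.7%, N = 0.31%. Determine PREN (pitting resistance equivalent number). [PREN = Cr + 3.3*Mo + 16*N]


Apply the PREN formula: PREN = Cr + 3.3*Mo + 16*N
PREN = 10.3 + 3.3*0.7 + 16*0.31
PREN = 10.3 + 2.31 + 4.96 = 17.57

17.57


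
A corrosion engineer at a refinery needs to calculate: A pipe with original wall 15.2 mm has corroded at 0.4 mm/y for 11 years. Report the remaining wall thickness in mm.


Remaining wall = original − CR × time
t = 15.2 − 0.4*11 = 15.2 − 4.4 = 10.8 mm

10.8 mm


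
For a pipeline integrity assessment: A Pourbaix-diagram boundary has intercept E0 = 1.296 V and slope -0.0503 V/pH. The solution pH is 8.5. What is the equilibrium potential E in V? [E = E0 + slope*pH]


Apply the Pourbaix line equation: E = E0 + slope*pH
E = 1.296 + (-0.0503)*8.5 = 1.296 + (-0.42755) = 0.86845 V
Rounded to 3 decimal places: E = 0.868 V

0.868 V


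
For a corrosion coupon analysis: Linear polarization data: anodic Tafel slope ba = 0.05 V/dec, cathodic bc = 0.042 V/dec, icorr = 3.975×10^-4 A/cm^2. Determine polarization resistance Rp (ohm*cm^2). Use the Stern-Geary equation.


Apply the Stern-Geary equation: Rp = ba*bc / (2.303*icorr*(ba+bc))
ba*bc = 0.05*0.042 = 0.0021
ba+bc = 0.092; 2.303*icorr*(ba+bc) = 2.303*3.975×10^-4*0.092 = 8.422071×10^-5
Rp = 0.0021 / 8.422071×10^-5 = 24.9 ohm*cm^2

24.9 ohm*cm^2


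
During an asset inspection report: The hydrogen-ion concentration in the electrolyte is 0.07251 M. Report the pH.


pH = −log10[H+]
pH = −log10(0.07251) = 1.14

1.14


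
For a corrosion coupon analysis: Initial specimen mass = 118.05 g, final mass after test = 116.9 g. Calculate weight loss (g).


Weight loss = initial − final
WL = 118.05 − 116.9 = 1.15 g

1.15 g


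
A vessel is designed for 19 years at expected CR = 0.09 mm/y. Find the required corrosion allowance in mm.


Corrosion allowance = CR × design life
CA = 0.09 * 19 = 1.71 mm

1.71 mm


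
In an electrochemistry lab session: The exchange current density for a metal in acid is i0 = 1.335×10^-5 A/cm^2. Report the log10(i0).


i0 = 1.335×10^-5 A/cm^2
log10(i0) = -4.875

-4.875


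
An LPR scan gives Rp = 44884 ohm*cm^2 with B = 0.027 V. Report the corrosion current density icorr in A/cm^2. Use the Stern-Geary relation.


Apply the Stern-Geary relation: icorr = B / Rp
icorr = 0.027 / 44884 = 6.016×10^-7 A/cm^2

6.016×10^-7 A/cm^2


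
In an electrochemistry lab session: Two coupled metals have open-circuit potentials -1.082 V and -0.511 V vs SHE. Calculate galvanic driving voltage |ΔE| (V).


Driving voltage is the absolute potential difference.
|ΔE| = |-1.082 − (-0.511)| = 0.571 V

0.571 V


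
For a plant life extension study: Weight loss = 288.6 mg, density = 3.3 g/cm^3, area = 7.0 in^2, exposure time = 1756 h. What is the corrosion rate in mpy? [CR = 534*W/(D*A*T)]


Apply the mpy weight-loss relation: CR = 534 * W / (D * A * T)
Numerator: 534 * 288.6 = 154112.4
Denominator: 3.3 * 7.0 * 1756 = 40563.6
CR = 154112.4 / 40563.6 = 3.799 mpy

3.799 mpy


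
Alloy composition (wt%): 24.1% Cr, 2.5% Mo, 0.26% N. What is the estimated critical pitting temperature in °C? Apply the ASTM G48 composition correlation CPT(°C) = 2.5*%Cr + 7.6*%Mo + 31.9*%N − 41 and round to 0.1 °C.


Apply the ASTM G48 empirical CPT estimate: CPT(°C) = 2.5*%Cr + 7.6*%Mo + 31.9*%N − 41
2.5*24.1 = 60.25; 7.6*2.5 = 19; 31.9*0.26 = 8.294
CPT = 60.25 + 19 + 8.294 − 41 = 46.544 °C
Rounded to 0.1 °C: CPT ≈ 46.5 °C

46.5 °C


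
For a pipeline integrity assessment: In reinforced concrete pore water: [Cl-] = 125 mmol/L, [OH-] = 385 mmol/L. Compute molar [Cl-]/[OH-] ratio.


Threshold parameter = [Cl-] / [OH-] (molar basis; both in mmol/L, so units cancel)
Ratio = 125 / 385 = 0.32

0.32


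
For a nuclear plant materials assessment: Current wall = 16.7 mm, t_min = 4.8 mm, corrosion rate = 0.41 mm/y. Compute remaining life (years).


Apply the remaining-life relation: RL = (t_current − t_min) / CR
RL = (16.7 − 4.8) / 0.41 = 11.9 / 0.41 = 29.0 years

29.0 years


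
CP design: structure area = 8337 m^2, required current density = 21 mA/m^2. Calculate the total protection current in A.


I = area * current density, then convert mA → A (÷1000)
I = 8337 * 21 / 1000 = 175.08 A

175.08 A


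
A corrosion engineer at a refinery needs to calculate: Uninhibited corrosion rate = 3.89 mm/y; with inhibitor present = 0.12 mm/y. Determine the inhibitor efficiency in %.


Apply the inhibitor-efficiency definition: IE = (CR_blank − CR_inh)/CR_blank × 100
IE = (3.89 − 0.12) / 3.89 × 100
IE = 3.77 / 3.89 × 100 = 96.9 %

96.9 %


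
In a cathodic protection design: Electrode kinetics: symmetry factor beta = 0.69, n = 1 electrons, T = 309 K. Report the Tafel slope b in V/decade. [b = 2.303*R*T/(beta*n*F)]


Apply the Tafel slope relation: b = 2.303*R*T/(beta*n*F)
Numerator: 2.303 * 8.314 * 309 = 5916.47
Denominator: 0.69 * 1 * 96485 = 66574.65
b = 5916.47 / 66574.65 = 0.089 V/decade

0.089 V/decade


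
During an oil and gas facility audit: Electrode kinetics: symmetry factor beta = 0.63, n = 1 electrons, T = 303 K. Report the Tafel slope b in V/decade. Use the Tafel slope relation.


Apply the Tafel slope relation: b = 2.303*R*T/(beta*n*F)
Numerator: 2.303 * 8.314 * 303 = 5801.58
Denominator: 0.63 * 1 * 96485 = 60785.55
b = 5801.58 / 60785.55 = 0.095 V/decade

0.095 V/decade


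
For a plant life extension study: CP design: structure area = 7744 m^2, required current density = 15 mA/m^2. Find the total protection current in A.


I = area * current density, then convert mA → A (÷1000)
I = 7744 * 15 / 1000 = 116.16 A

116.16 A


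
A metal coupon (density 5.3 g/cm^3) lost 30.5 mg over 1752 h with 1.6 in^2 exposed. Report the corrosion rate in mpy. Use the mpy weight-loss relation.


Apply the mpy weight-loss relation: CR = 534 * W / (D * A * T)
Numerator: 534 * 30.5 = 16287.0
Denominator: 5.3 * 1.6 * 1752 = 14856.96
CR = 16287.0 / 14856.96 = 1.0963 mpy

1.0963 mpy


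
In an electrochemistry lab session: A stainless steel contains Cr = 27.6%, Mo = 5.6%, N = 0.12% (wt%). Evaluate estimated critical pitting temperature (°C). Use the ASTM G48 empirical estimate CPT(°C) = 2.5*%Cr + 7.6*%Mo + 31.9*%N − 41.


Apply the ASTM G48 empirical CPT estimate: CPT(°C) = 2.5*%Cr + 7.6*%Mo + 31.9*%N − 41
2.5*27.6 = 69; 7.6*5.6 = 42.56; 31.9*0.12 = 3.828
CPT = 69 + 42.56 + 3.828 − 41 = 74.388 °C
Rounded to 0.1 °C: CPT ≈ 74.4 °C

74.4 °C


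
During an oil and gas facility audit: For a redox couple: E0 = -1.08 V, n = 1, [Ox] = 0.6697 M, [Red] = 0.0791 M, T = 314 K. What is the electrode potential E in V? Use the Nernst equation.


Apply the Nernst equation: E = E0 + (RT/nF)*ln([Ox]/[Red])
Step 1: RT/nF = 8.314*314/(1*96485) = 0.02705701 V
Step 2: [Ox]/[Red] = 0.6697/0.0791 = 8.466498
Step 3: ln(8.466498) = 2.136117
Step 4: correction = 0.02705701 * 2.136117 = 0.058 V
E = -1.08 + 0.058 = -1.022 V

-1.022 V


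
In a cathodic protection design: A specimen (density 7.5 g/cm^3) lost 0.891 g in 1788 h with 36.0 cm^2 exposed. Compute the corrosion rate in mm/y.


Apply the mm/y weight-loss relation: CR = 87600 * W / (D * A * T)
Numerator: 87600 * 0.891 = 78051.6
Denominator: 7.5 * 36.0 * 1788 = 482760.0
CR = 78051.6 / 482760.0 = 0.161678 mm/y

0.161678 mm/y


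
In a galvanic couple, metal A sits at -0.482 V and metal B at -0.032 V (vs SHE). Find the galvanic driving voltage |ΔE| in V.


Driving voltage is the absolute potential difference.
|ΔE| = |-0.482 − (-0.032)| = 0.45 V

0.45 V


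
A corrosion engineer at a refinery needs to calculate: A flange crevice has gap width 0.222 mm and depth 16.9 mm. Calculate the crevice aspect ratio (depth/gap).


Aspect ratio = depth / gap
Ratio = 16.9 / 0.222 = 76.1

76.1


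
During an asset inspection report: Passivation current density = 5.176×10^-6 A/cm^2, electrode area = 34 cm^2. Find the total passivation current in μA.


I = i_pass * A, then convert A → μA (×10^6)
I = 5.176×10^-6 * 34 * 10^6 = 175.98 μA

175.98 μA


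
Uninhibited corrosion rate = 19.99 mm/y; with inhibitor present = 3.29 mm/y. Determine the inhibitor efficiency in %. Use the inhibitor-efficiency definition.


Apply the inhibitor-efficiency definition: IE = (CR_blank − CR_inh)/CR_blank × 100
IE = (19.99 − 3.29) / 19.99 × 100
IE = 16.7 / 19.99 × 100 = 83.5 %

83.5 %


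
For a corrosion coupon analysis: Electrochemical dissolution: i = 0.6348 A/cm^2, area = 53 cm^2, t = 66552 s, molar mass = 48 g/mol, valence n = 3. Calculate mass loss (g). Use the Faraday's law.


Apply Faraday's law: m = i*A*t*M / (n*F)
Total charge passed Q = i*A*t = 0.6348*53*66552 = 2239102.1088 C
m = Q*M/(n*F) = 2239102.1088*48/(3*96485) = 371.308 g

371.308 g


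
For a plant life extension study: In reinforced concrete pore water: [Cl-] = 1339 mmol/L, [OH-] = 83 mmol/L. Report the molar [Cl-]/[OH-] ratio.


Threshold parameter = [Cl-] / [OH-] (molar basis; both in mmol/L, so units cancel)
Ratio = 1339 / 83 = 16.13

16.13


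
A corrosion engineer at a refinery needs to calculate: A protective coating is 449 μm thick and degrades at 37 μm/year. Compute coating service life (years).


Service life = thickness / degradation rate
Life = 449 / 37 = 12.1 years

12.1 years


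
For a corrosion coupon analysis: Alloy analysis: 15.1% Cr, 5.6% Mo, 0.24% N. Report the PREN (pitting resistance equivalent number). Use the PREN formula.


Apply the PREN formula: PREN = Cr + 3.3*Mo + 16*N
PREN = 15.1 + 3.3*5.6 + 16*0.24
PREN = 15.1 + 18.48 + 3.84 = 37.42

37.42


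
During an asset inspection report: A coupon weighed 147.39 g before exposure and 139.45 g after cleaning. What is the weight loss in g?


Weight loss = initial − final
WL = 147.39 − 139.45 = 7.94 g

7.94 g


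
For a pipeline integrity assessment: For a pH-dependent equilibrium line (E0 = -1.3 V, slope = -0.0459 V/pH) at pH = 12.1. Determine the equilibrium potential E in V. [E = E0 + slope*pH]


Apply the Pourbaix line equation: E = E0 + slope*pH
E = -1.3 + (-0.0459)*12.1 = -1.3 + (-0.55539) = -1.85539 V
Rounded to 4 decimal places: E = -1.8554 V

-1.8554 V


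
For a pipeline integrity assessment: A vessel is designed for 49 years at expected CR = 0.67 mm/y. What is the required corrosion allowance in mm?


Corrosion allowance = CR × design life
CA = 0.67 * 49 = 32.83 mm

32.83 mm


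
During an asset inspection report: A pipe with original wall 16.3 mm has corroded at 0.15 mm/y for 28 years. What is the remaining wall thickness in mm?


Remaining wall = original − CR × time
t = 16.3 − 0.15*28 = 16.3 − 4.2 = 12.1 mm

12.1 mm


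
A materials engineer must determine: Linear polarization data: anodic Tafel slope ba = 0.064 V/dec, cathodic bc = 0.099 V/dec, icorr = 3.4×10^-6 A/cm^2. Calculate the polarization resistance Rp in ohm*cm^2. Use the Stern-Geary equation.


Apply the Stern-Geary equation: Rp = ba*bc / (2.303*icorr*(ba+bc))
ba*bc = 0.064*0.099 = 0.006336
ba+bc = 0.163; 2.303*icorr*(ba+bc) = 2.303*3.4×10^-6*0.163 = 1.2763226×10^-6
Rp = 0.006336 / 1.2763226×10^-6 = 4964.3 ohm*cm^2

4964.3 ohm*cm^2


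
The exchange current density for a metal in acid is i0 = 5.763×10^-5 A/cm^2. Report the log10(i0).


i0 = 5.763×10^-5 A/cm^2
log10(i0) = -4.239

-4.239


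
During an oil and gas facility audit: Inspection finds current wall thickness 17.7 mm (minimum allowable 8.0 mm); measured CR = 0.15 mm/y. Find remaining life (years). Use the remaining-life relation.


Apply the remaining-life relation: RL = (t_current − t_min) / CR
RL = (17.7 − 8.0) / 0.15 = 9.7 / 0.15 = 64.7 years

64.7 years


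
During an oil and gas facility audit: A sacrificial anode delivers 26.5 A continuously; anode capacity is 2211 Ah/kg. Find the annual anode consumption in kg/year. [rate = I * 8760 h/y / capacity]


Annual consumption = current * hours per year / capacity
Rate = 26.5 * 8760 / 2211 = 105.0 kg/year

105.0 kg/year


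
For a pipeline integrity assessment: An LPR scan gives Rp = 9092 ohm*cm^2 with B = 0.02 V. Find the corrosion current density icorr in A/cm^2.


Apply the Stern-Geary relation: icorr = B / Rp
icorr = 0.02 / 9092 = 2.2×10^-6 A/cm^2

2.2×10^-6 A/cm^2


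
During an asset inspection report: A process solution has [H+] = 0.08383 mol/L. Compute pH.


pH = −log10[H+]
pH = −log10(0.08383) = 1.08

1.08


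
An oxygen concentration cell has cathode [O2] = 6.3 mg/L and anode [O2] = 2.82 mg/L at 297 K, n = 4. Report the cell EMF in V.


Apply the Nernst concentration-cell relation: E = (RT/nF)*ln(C_cathode/C_anode)
RT/nF = 8.314*297/(4*96485) = 0.00639804 V
ln(6.3/2.82) = 0.80381
E = 0.00639804 * 0.80381 = 0.00514 V

0.00514 V


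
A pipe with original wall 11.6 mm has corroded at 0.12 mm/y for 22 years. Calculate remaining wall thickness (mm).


Remaining wall = original − CR × time
t = 11.6 − 0.12*22 = 11.6 − 2.64 = 8.96 mm

8.96 mm


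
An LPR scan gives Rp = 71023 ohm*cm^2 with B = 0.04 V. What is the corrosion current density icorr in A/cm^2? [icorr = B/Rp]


Apply the Stern-Geary relation: icorr = B / Rp
icorr = 0.04 / 71023 = 5.632×10^-7 A/cm^2

5.632×10^-7 A/cm^2


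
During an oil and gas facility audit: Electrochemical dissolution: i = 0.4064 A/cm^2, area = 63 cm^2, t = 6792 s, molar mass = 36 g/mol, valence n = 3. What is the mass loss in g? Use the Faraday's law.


Apply Faraday's law: m = i*A*t*M / (n*F)
Total charge passed Q = i*A*t = 0.4064*63*6792 = 173896.9344 C
m = Q*M/(n*F) = 173896.9344*36/(3*96485) = 21.62785 g

21.62785 g


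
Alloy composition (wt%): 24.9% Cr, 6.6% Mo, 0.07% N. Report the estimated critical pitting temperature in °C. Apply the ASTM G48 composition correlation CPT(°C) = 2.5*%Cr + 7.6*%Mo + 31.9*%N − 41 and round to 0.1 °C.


Apply the ASTM G48 empirical CPT estimate: CPT(°C) = 2.5*%Cr + 7.6*%Mo + 31.9*%N − 41
2.5*24.9 = 62.25; 7.6*6.6 = 50.16; 31.9*0.07 = 2.233
CPT = 62.25 + 50.16 + 2.233 − 41 = 73.643 °C
Rounded to 0.1 °C: CPT ≈ 73.6 °C

73.6 °C


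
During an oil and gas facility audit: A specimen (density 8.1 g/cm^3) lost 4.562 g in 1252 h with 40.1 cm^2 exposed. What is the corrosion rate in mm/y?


Apply the mm/y weight-loss relation: CR = 87600 * W / (D * A * T)
Numerator: 87600 * 4.562 = 399631.2
Denominator: 8.1 * 40.1 * 1252 = 406662.12
CR = 399631.2 / 406662.12 = 0.9827 mm/y

0.9827 mm/y


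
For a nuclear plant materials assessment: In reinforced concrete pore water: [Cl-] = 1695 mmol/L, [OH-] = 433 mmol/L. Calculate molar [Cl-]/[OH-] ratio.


Threshold parameter = [Cl-] / [OH-] (molar basis; both in mmol/L, so units cancel)
Ratio = 1695 / 433 = 3.91

3.91


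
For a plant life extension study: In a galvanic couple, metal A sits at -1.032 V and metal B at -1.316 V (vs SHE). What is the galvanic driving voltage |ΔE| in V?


Driving voltage is the absolute potential difference.
|ΔE| = |-1.032 − (-1.316)| = 0.284 V

0.284 V


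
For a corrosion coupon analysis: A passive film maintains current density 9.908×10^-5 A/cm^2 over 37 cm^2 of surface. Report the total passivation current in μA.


I = i_pass * A, then convert A → μA (×10^6)
I = 9.908×10^-5 * 37 * 10^6 = 3665.96 μA

3665.96 μA


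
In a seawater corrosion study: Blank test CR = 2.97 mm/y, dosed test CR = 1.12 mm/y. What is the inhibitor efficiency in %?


Apply the inhibitor-efficiency definition: IE = (CR_blank − CR_inh)/CR_blank × 100
IE = (2.97 − 1.12) / 2.97 × 100
IE = 1.85 / 2.97 × 100 = 62.3 %

62.3 %


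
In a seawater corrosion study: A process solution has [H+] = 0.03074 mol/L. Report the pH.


pH = −log10[H+]
pH = −log10(0.03074) = 1.51

1.51


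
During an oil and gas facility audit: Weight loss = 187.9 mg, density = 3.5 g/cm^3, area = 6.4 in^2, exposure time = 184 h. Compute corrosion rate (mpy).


Apply the mpy weight-loss relation: CR = 534 * W / (D * A * T)
Numerator: 534 * 187.9 = 100338.6
Denominator: 3.5 * 6.4 * 184 = 4121.6
CR = 100338.6 / 4121.6 = 24.34457 mpy

24.34457 mpy


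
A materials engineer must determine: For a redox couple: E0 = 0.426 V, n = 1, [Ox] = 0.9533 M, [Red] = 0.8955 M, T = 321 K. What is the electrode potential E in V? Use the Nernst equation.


Apply the Nernst equation: E = E0 + (RT/nF)*ln([Ox]/[Red])
Step 1: RT/nF = 8.314*321/(1*96485) = 0.0276602 V
Step 2: [Ox]/[Red] = 0.9533/0.8955 = 1.064545
Step 3: ln(1.064545) = 0.062547
Step 4: correction = 0.0276602 * 0.062547 = 0.0017 V
E = 0.426 + 0.0017 = 0.4277 V

0.4277 V


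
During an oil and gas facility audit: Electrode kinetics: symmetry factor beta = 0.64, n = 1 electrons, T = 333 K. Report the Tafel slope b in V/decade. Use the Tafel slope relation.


Apply the Tafel slope relation: b = 2.303*R*T/(beta*n*F)
Numerator: 2.303 * 8.314 * 333 = 6376.0
Denominator: 0.64 * 1 * 96485 = 61750.4
b = 6376.0 / 61750.4 = 0.103 V/decade

0.103 V/decade


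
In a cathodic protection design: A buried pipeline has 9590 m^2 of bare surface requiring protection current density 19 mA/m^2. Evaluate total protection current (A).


I = area * current density, then convert mA → A (÷1000)
I = 9590 * 19 / 1000 = 182.21 A

182.21 A


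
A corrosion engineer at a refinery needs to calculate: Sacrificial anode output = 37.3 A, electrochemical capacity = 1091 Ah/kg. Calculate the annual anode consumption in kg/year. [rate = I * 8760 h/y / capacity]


Annual consumption = current * hours per year / capacity
Rate = 37.3 * 8760 / 1091 = 299.5 kg/year

299.5 kg/year


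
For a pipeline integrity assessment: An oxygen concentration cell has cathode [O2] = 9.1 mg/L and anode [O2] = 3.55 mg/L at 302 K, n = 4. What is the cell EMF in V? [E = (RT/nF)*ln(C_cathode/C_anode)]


Apply the Nernst concentration-cell relation: E = (RT/nF)*ln(C_cathode/C_anode)
RT/nF = 8.314*302/(4*96485) = 0.00650575 V
ln(9.1/3.55) = 0.94133
E = 0.00650575 * 0.94133 = 0.00612 V

0.00612 V


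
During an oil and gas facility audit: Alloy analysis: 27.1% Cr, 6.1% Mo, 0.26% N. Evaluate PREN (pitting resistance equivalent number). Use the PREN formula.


Apply the PREN formula: PREN = Cr + 3.3*Mo + 16*N
PREN = 27.1 + 3.3*6.1 + 16*0.26
PREN = 27.1 + 20.13 + 4.16 = 51.39

51.39


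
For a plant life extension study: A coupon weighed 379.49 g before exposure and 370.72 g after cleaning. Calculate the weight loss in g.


Weight loss = initial − final
WL = 379.49 − 370.72 = 8.77 g

8.77 g


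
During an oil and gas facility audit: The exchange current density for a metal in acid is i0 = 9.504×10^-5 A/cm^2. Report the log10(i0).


i0 = 9.504×10^-5 A/cm^2
log10(i0) = -4.022

-4.022


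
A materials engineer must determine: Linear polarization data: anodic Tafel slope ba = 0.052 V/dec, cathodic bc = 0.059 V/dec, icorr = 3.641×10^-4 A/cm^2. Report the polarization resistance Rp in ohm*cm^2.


Apply the Stern-Geary equation: Rp = ba*bc / (2.303*icorr*(ba+bc))
ba*bc = 0.052*0.059 = 0.003068
ba+bc = 0.111; 2.303*icorr*(ba+bc) = 2.303*3.641×10^-4*0.111 = 9.3075975×10^-5
Rp = 0.003068 / 9.3075975×10^-5 = 33.0 ohm*cm^2

33.0 ohm*cm^2


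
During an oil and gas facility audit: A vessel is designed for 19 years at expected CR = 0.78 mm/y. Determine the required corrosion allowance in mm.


Corrosion allowance = CR × design life
CA = 0.78 * 19 = 14.82 mm

14.82 mm


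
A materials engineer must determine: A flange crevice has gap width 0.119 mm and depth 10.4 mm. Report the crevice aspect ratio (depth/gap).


Aspect ratio = depth / gap
Ratio = 10.4 / 0.119 = 87.4

87.4


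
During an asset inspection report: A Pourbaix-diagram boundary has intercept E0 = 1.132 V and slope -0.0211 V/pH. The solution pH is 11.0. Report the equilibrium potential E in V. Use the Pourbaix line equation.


Apply the Pourbaix line equation: E = E0 + slope*pH
E = 1.132 + (-0.0211)*11.0 = 1.132 + (-0.2321) = 0.8999 V
Rounded to 4 decimal places: E = 0.8999 V

0.8999 V


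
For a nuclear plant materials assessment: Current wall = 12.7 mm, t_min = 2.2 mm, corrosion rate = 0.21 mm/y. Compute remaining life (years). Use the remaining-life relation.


Apply the remaining-life relation: RL = (t_current − t_min) / CR
RL = (12.7 − 2.2) / 0.21 = 10.5 / 0.21 = 50.0 years

50.0 years


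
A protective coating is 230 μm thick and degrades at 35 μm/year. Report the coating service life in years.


Service life = thickness / degradation rate
Life = 230 / 35 = 6.6 years

6.6 years


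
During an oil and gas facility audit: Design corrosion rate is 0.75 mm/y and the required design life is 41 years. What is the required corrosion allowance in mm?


Corrosion allowance = CR × design life
CA = 0.75 * 41 = 30.75 mm

30.75 mm


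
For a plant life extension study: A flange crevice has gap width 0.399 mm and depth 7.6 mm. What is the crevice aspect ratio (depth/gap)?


Aspect ratio = depth / gap
Ratio = 7.6 / 0.399 = 19.0

19.0


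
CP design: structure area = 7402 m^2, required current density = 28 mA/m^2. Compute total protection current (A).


I = area * current density, then convert mA → A (÷1000)
I = 7402 * 28 / 1000 = 207.26 A

207.26 A


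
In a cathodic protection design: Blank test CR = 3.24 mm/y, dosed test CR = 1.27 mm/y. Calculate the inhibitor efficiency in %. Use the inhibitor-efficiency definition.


Apply the inhibitor-efficiency definition: IE = (CR_blank − CR_inh)/CR_blank × 100
IE = (3.24 − 1.27) / 3.24 × 100
IE = 1.97 / 3.24 × 100 = 60.8 %

60.8 %


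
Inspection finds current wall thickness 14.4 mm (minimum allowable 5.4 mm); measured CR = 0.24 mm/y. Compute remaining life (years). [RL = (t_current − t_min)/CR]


Apply the remaining-life relation: RL = (t_current − t_min) / CR
RL = (14.4 − 5.4) / 0.24 = 9.0 / 0.24 = 37.5 years

37.5 years


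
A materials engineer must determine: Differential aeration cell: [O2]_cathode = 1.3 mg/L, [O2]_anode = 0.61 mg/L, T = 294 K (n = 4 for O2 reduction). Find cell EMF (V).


Apply the Nernst concentration-cell relation: E = (RT/nF)*ln(C_cathode/C_anode)
RT/nF = 8.314*294/(4*96485) = 0.00633341 V
ln(1.3/0.61) = 0.75666
E = 0.00633341 * 0.75666 = 0.00479 V

0.00479 V


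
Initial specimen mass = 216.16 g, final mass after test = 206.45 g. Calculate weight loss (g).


Weight loss = initial − final
WL = 216.16 − 206.45 = 9.71 g

9.71 g


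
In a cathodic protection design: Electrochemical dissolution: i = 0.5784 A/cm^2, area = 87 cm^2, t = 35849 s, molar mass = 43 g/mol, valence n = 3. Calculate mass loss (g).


Apply Faraday's law: m = i*A*t*M / (n*F)
Total charge passed Q = i*A*t = 0.5784*87*35849 = 1803950.3592 C
m = Q*M/(n*F) = 1803950.3592*43/(3*96485) = 267.9859 g

267.9859 g


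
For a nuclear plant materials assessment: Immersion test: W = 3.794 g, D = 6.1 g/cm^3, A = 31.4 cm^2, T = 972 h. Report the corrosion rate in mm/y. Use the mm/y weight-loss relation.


Apply the mm/y weight-loss relation: CR = 87600 * W / (D * A * T)
Numerator: 87600 * 3.794 = 332354.4
Denominator: 6.1 * 31.4 * 972 = 186176.88
CR = 332354.4 / 186176.88 = 1.78515 mm/y

1.78515 mm/y


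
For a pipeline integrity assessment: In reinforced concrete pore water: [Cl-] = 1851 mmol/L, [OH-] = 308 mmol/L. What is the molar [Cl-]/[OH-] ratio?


Threshold parameter = [Cl-] / [OH-] (molar basis; both in mmol/L, so units cancel)
Ratio = 1851 / 308 = 6.01

6.01


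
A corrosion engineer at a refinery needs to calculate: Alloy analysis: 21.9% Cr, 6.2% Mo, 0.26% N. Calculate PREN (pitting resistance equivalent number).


Apply the PREN formula: PREN = Cr + 3.3*Mo + 16*N
PREN = 21.9 + 3.3*6.2 + 16*0.26
PREN = 21.9 + 20.46 + 4.16 = 46.52

46.52


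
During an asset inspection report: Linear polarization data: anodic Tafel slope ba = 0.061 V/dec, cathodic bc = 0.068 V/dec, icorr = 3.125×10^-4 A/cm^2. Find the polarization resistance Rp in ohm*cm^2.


Apply the Stern-Geary equation: Rp = ba*bc / (2.303*icorr*(ba+bc))
ba*bc = 0.061*0.068 = 0.004148
ba+bc = 0.129; 2.303*icorr*(ba+bc) = 2.303*3.125×10^-4*0.129 = 9.2839687×10^-5
Rp = 0.004148 / 9.2839687×10^-5 = 44.68 ohm*cm^2

44.68 ohm*cm^2


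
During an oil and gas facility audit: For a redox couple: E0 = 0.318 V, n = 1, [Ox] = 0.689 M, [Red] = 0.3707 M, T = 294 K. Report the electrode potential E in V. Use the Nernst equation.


Apply the Nernst equation: E = E0 + (RT/nF)*ln([Ox]/[Red])
Step 1: RT/nF = 8.314*294/(1*96485) = 0.02533364 V
Step 2: [Ox]/[Red] = 0.689/0.3707 = 1.858646
Step 3: ln(1.858646) = 0.619848
Step 4: correction = 0.02533364 * 0.619848 = 0.016 V
E = 0.318 + 0.016 = 0.334 V

0.334 V


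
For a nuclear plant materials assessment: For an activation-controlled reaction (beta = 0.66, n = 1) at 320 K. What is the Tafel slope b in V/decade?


Apply the Tafel slope relation: b = 2.303*R*T/(beta*n*F)
Numerator: 2.303 * 8.314 * 320 = 6127.09
Denominator: 0.66 * 1 * 96485 = 63680.1
b = 6127.09 / 63680.1 = 0.0962 V/decade

0.0962 V/decade


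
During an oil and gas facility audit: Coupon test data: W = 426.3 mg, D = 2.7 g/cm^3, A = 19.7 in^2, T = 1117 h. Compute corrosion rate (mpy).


Apply the mpy weight-loss relation: CR = 534 * W / (D * A * T)
Numerator: 534 * 426.3 = 227644.2
Denominator: 2.7 * 19.7 * 1117 = 59413.23
CR = 227644.2 / 59413.23 = 3.832 mpy

3.832 mpy


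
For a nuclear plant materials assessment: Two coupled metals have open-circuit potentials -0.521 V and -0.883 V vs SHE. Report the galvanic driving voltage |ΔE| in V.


Driving voltage is the absolute potential difference.
|ΔE| = |-0.521 − (-0.883)| = 0.362 V

0.362 V


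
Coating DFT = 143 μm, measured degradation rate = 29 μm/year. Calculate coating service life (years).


Service life = thickness / degradation rate
Life = 143 / 29 = 4.9 years

4.9 years


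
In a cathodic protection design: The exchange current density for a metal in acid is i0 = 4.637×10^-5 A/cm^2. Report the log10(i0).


i0 = 4.637×10^-5 A/cm^2
log10(i0) = -4.334

-4.334


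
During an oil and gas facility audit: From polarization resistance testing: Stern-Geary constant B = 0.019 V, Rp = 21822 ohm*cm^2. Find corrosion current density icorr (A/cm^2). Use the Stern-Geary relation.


Apply the Stern-Geary relation: icorr = B / Rp
icorr = 0.019 / 21822 = 8.707×10^-7 A/cm^2

8.707×10^-7 A/cm^2


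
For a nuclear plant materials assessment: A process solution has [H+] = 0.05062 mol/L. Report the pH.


pH = −log10[H+]
pH = −log10(0.05062) = 1.3

1.3


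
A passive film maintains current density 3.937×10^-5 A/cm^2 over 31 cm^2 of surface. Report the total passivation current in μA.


I = i_pass * A, then convert A → μA (×10^6)
I = 3.937×10^-5 * 31 * 10^6 = 1220.47 μA

1220.47 μA


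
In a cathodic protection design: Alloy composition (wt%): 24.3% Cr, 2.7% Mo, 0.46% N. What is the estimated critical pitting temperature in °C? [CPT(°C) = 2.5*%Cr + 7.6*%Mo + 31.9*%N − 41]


Apply the ASTM G48 empirical CPT estimate: CPT(°C) = 2.5*%Cr + 7.6*%Mo + 31.9*%N − 41
2.5*24.3 = 60.75; 7.6*2.7 = 20.52; 31.9*0.46 = 14.674
CPT = 60.75 + 20.52 + 14.674 − 41 = 54.944 °C
Rounded to 0.1 °C: CPT ≈ 54.9 °C

54.9 °C


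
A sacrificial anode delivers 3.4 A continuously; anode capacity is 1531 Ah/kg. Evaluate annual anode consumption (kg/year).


Annual consumption = current * hours per year / capacity
Rate = 3.4 * 8760 / 1531 = 19.5 kg/year

19.5 kg/year


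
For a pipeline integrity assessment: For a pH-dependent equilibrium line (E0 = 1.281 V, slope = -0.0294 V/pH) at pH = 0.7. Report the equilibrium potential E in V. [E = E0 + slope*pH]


Apply the Pourbaix line equation: E = E0 + slope*pH
E = 1.281 + (-0.0294)*0.7 = 1.281 + (-0.02058) = 1.26042 V
Rounded to 3 decimal places: E = 1.260 V

1.260 V


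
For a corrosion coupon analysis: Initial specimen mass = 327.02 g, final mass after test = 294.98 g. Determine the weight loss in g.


Weight loss = initial − final
WL = 327.02 − 294.98 = 32.04 g

32.04 g


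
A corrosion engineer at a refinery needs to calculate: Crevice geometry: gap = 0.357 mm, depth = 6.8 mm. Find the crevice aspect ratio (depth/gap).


Aspect ratio = depth / gap
Ratio = 6.8 / 0.357 = 19.0

19.0


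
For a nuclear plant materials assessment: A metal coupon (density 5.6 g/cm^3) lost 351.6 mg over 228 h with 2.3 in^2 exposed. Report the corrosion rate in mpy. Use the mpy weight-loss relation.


Apply the mpy weight-loss relation: CR = 534 * W / (D * A * T)
Numerator: 534 * 351.6 = 187754.4
Denominator: 5.6 * 2.3 * 228 = 2936.64
CR = 187754.4 / 2936.64 = 63.935 mpy

63.935 mpy


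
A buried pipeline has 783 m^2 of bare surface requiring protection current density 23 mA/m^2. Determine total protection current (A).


I = area * current density, then convert mA → A (÷1000)
I = 783 * 23 / 1000 = 18.01 A

18.01 A


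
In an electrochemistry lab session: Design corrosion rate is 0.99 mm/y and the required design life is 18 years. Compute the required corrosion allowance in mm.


Corrosion allowance = CR × design life
CA = 0.99 * 18 = 17.82 mm

17.82 mm


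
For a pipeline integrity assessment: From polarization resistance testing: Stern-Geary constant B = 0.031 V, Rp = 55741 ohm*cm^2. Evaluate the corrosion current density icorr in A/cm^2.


Apply the Stern-Geary relation: icorr = B / Rp
icorr = 0.031 / 55741 = 5.561×10^-7 A/cm^2

5.561×10^-7 A/cm^2


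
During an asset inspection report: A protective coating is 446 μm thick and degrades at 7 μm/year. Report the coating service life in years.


Service life = thickness / degradation rate
Life = 446 / 7 = 63.7 years

63.7 years


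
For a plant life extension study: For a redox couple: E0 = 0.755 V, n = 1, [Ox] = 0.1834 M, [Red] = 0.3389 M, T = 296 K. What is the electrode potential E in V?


Apply the Nernst equation: E = E0 + (RT/nF)*ln([Ox]/[Red])
Step 1: RT/nF = 8.314*296/(1*96485) = 0.02550598 V
Step 2: [Ox]/[Red] = 0.1834/0.3389 = 0.541163
Step 3: ln(0.541163) = -0.614035
Step 4: correction = 0.02550598 * -0.614035 = -0.016 V
E = 0.755 + -0.016 = 0.739 V

0.739 V


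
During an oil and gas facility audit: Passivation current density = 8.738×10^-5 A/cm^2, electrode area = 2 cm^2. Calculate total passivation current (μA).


I = i_pass * A, then convert A → μA (×10^6)
I = 8.738×10^-5 * 2 * 10^6 = 174.76 μA

174.76 μA


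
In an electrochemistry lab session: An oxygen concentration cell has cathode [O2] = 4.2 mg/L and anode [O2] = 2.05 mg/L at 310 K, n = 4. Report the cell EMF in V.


Apply the Nernst concentration-cell relation: E = (RT/nF)*ln(C_cathode/C_anode)
RT/nF = 8.314*310/(4*96485) = 0.00667808 V
ln(4.2/2.05) = 0.71724
E = 0.00667808 * 0.71724 = 0.00479 V

0.00479 V


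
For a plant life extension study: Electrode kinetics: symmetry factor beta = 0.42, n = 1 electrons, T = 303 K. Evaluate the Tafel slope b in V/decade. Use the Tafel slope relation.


Apply the Tafel slope relation: b = 2.303*R*T/(beta*n*F)
Numerator: 2.303 * 8.314 * 303 = 5801.58
Denominator: 0.42 * 1 * 96485 = 40523.7
b = 5801.58 / 40523.7 = 0.143 V/decade

0.143 V/decade


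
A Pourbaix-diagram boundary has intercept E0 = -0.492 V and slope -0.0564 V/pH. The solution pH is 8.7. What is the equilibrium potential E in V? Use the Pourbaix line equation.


Apply the Pourbaix line equation: E = E0 + slope*pH
E = -0.492 + (-0.0564)*8.7 = -0.492 + (-0.49068) = -0.98268 V
Rounded to 3 decimal places: E = -0.983 V

-0.983 V


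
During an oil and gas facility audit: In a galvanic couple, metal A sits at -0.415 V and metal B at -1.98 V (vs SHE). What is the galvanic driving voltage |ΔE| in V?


Driving voltage is the absolute potential difference.
|ΔE| = |-0.415 − (-1.98)| = 1.565 V

1.565 V


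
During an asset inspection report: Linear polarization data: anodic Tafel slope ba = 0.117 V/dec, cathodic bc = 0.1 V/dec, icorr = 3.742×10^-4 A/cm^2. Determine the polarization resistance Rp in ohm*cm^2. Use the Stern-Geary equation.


Apply the Stern-Geary equation: Rp = ba*bc / (2.303*icorr*(ba+bc))
ba*bc = 0.117*0.1 = 0.0117
ba+bc = 0.217; 2.303*icorr*(ba+bc) = 2.303*3.742×10^-4*0.217 = 1.8700682×10^-4
Rp = 0.0117 / 1.8700682×10^-4 = 62.6 ohm*cm^2

62.6 ohm*cm^2


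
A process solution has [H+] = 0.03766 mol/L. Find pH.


pH = −log10[H+]
pH = −log10(0.03766) = 1.42

1.42


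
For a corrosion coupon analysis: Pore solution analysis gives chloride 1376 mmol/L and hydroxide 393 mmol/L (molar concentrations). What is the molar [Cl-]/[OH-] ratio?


Threshold parameter = [Cl-] / [OH-] (molar basis; both in mmol/L, so units cancel)
Ratio = 1376 / 393 = 3.5

3.5


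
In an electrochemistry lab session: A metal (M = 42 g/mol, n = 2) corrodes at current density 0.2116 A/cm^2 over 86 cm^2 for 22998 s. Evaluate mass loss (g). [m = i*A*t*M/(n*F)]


Apply Faraday's law: m = i*A*t*M / (n*F)
Total charge passed Q = i*A*t = 0.2116*86*22998 = 418508.4048 C
m = Q*M/(n*F) = 418508.4048*42/(2*96485) = 91.089 g

91.089 g


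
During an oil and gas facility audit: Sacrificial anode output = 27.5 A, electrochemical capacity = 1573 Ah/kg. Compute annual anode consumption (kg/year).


Annual consumption = current * hours per year / capacity
Rate = 27.5 * 8760 / 1573 = 153.1 kg/year

153.1 kg/year


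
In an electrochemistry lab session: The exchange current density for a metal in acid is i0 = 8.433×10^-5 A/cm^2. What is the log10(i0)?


i0 = 8.433×10^-5 A/cm^2
log10(i0) = -4.074

-4.074


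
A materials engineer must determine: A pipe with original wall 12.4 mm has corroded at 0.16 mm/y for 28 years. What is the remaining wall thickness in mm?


Remaining wall = original − CR × time
t = 12.4 − 0.16*28 = 12.4 − 4.48 = 7.92 mm

7.92 mm


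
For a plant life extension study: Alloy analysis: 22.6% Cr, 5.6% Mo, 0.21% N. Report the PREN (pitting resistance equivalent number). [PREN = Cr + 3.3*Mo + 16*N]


Apply the PREN formula: PREN = Cr + 3.3*Mo + 16*N
PREN = 22.6 + 3.3*5.6 + 16*0.21
PREN = 22.6 + 18.48 + 3.36 = 44.44

44.44


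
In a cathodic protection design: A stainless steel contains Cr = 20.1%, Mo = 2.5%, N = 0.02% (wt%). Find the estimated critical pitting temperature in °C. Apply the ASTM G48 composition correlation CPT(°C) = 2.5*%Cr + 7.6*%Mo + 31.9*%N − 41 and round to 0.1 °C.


Apply the ASTM G48 empirical CPT estimate: CPT(°C) = 2.5*%Cr + 7.6*%Mo + 31.9*%N − 41
2.5*20.1 = 50.25; 7.6*2.5 = 19; 31.9*0.02 = 0.638
CPT = 50.25 + 19 + 0.638 − 41 = 28.888 °C
Rounded to 0.1 °C: CPT ≈ 28.9 °C

28.9 °C


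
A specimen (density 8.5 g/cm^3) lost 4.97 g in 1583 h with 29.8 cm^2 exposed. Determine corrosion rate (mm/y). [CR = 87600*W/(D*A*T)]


Apply the mm/y weight-loss relation: CR = 87600 * W / (D * A * T)
Numerator: 87600 * 4.97 = 435372.0
Denominator: 8.5 * 29.8 * 1583 = 400973.9
CR = 435372.0 / 400973.9 = 1.08579 mm/y

1.08579 mm/y


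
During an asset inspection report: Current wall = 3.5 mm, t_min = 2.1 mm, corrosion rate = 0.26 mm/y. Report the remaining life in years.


Apply the remaining-life relation: RL = (t_current − t_min) / CR
RL = (3.5 − 2.1) / 0.26 = 1.4 / 0.26 = 5.4 years

5.4 years


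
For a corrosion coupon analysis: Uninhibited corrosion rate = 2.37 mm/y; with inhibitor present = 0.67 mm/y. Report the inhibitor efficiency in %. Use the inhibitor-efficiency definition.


Apply the inhibitor-efficiency definition: IE = (CR_blank − CR_inh)/CR_blank × 100
IE = (2.37 − 0.67) / 2.37 × 100
IE = 1.7 / 2.37 × 100 = 71.7 %

71.7 %


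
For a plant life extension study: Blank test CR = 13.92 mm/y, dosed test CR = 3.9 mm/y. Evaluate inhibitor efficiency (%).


Apply the inhibitor-efficiency definition: IE = (CR_blank − CR_inh)/CR_blank × 100
IE = (13.92 − 3.9) / 13.92 × 100
IE = 10.02 / 13.92 × 100 = 72.0 %

72.0 %


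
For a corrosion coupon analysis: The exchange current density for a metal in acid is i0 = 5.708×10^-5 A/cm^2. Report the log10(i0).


i0 = 5.708×10^-5 A/cm^2
log10(i0) = -4.244

-4.244


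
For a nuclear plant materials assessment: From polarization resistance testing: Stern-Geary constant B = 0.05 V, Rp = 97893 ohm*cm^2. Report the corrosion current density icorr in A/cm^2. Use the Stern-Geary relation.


Apply the Stern-Geary relation: icorr = B / Rp
icorr = 0.05 / 97893 = 5.108×10^-7 A/cm^2

5.108×10^-7 A/cm^2


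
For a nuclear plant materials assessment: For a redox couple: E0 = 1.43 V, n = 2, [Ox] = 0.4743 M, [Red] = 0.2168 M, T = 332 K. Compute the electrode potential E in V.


Apply the Nernst equation: E = E0 + (RT/nF)*ln([Ox]/[Red])
Step 1: RT/nF = 8.314*332/(2*96485) = 0.01430403 V
Step 2: [Ox]/[Red] = 0.4743/0.2168 = 2.187731
Step 3: ln(2.187731) = 0.782865
Step 4: correction = 0.01430403 * 0.782865 = 0.0112 V
E = 1.43 + 0.0112 = 1.4412 V

1.4412 V


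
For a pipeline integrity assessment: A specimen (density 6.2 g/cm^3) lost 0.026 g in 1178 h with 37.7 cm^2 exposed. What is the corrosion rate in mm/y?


Apply the mm/y weight-loss relation: CR = 87600 * W / (D * A * T)
Numerator: 87600 * 0.026 = 2277.6
Denominator: 6.2 * 37.7 * 1178 = 275345.72
CR = 2277.6 / 275345.72 = 0.0083 mm/y

0.0083 mm/y


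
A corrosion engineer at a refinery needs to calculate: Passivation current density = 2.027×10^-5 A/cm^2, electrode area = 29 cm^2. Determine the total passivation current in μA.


I = i_pass * A, then convert A → μA (×10^6)
I = 2.027×10^-5 * 29 * 10^6 = 587.83 μA

587.83 μA


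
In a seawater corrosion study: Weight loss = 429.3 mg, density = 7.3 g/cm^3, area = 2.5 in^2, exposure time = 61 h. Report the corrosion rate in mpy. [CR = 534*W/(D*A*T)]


Apply the mpy weight-loss relation: CR = 534 * W / (D * A * T)
Numerator: 534 * 429.3 = 229246.2
Denominator: 7.3 * 2.5 * 61 = 1113.25
CR = 229246.2 / 1113.25 = 205.9252 mpy

205.9252 mpy


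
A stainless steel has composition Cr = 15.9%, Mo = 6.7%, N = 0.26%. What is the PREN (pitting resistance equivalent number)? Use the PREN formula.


Apply the PREN formula: PREN = Cr + 3.3*Mo + 16*N
PREN = 15.9 + 3.3*6.7 + 16*0.26
PREN = 15.9 + 22.11 + 4.16 = 42.17

42.17


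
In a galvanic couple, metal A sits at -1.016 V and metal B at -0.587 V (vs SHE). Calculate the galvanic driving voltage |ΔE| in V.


Driving voltage is the absolute potential difference.
|ΔE| = |-1.016 − (-0.587)| = 0.429 V

0.429 V


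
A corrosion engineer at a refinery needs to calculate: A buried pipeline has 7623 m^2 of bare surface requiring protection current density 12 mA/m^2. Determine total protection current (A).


I = area * current density, then convert mA → A (÷1000)
I = 7623 * 12 / 1000 = 91.48 A

91.48 A


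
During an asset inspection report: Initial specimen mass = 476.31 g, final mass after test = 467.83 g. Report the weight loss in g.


Weight loss = initial − final
WL = 476.31 − 467.83 = 8.48 g

8.48 g


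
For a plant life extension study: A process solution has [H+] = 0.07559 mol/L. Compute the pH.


pH = −log10[H+]
pH = −log10(0.07559) = 1.12

1.12


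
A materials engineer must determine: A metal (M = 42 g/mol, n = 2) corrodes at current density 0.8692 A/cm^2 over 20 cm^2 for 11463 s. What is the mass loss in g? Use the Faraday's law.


Apply Faraday's law: m = i*A*t*M / (n*F)
Total charge passed Q = i*A*t = 0.8692*20*11463 = 199272.792 C
m = Q*M/(n*F) = 199272.792*42/(2*96485) = 43.3718 g

43.3718 g
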